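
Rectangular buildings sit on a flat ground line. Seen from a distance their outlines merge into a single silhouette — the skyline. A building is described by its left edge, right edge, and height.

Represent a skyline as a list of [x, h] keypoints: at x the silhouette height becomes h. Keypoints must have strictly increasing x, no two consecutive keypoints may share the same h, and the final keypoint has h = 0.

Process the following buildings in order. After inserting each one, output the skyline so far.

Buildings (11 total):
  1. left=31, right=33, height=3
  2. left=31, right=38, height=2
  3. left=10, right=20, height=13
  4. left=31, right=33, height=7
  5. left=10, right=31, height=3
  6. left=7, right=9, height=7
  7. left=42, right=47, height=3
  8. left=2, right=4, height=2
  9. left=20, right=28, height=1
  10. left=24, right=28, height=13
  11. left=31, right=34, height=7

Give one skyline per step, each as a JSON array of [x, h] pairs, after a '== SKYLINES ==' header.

== SKYLINES ==
[[31,3],[33,0]]
[[31,3],[33,2],[38,0]]
[[10,13],[20,0],[31,3],[33,2],[38,0]]
[[10,13],[20,0],[31,7],[33,2],[38,0]]
[[10,13],[20,3],[31,7],[33,2],[38,0]]
[[7,7],[9,0],[10,13],[20,3],[31,7],[33,2],[38,0]]
[[7,7],[9,0],[10,13],[20,3],[31,7],[33,2],[38,0],[42,3],[47,0]]
[[2,2],[4,0],[7,7],[9,0],[10,13],[20,3],[31,7],[33,2],[38,0],[42,3],[47,0]]
[[2,2],[4,0],[7,7],[9,0],[10,13],[20,3],[31,7],[33,2],[38,0],[42,3],[47,0]]
[[2,2],[4,0],[7,7],[9,0],[10,13],[20,3],[24,13],[28,3],[31,7],[33,2],[38,0],[42,3],[47,0]]
[[2,2],[4,0],[7,7],[9,0],[10,13],[20,3],[24,13],[28,3],[31,7],[34,2],[38,0],[42,3],[47,0]]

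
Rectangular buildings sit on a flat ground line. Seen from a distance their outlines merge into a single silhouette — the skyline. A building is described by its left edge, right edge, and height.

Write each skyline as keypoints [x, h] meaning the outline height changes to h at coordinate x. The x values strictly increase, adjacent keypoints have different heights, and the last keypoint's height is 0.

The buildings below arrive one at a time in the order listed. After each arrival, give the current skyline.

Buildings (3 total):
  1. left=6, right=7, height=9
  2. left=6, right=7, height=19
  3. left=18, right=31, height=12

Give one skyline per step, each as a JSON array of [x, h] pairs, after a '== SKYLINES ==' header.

== SKYLINES ==
[[6,9],[7,0]]
[[6,19],[7,0]]
[[6,19],[7,0],[18,12],[31,0]]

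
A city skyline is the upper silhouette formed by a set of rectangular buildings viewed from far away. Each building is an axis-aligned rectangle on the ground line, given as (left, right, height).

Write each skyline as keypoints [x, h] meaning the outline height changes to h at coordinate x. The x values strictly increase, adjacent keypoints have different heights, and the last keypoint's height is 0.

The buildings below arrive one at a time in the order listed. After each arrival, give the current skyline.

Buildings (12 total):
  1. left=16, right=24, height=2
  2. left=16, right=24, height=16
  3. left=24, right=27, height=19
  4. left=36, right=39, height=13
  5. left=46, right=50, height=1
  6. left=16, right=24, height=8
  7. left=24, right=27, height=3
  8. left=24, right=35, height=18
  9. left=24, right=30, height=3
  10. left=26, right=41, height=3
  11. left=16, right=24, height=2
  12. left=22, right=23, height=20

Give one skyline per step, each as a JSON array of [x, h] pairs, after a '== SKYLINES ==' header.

== SKYLINES ==
[[16,2],[24,0]]
[[16,16],[24,0]]
[[16,16],[24,19],[27,0]]
[[16,16],[24,19],[27,0],[36,13],[39,0]]
[[16,16],[24,19],[27,0],[36,13],[39,0],[46,1],[50,0]]
[[16,16],[24,19],[27,0],[36,13],[39,0],[46,1],[50,0]]
[[16,16],[24,19],[27,0],[36,13],[39,0],[46,1],[50,0]]
[[16,16],[24,19],[27,18],[35,0],[36,13],[39,0],[46,1],[50,0]]
[[16,16],[24,19],[27,18],[35,0],[36,13],[39,0],[46,1],[50,0]]
[[16,16],[24,19],[27,18],[35,3],[36,13],[39,3],[41,0],[46,1],[50,0]]
[[16,16],[24,19],[27,18],[35,3],[36,13],[39,3],[41,0],[46,1],[50,0]]
[[16,16],[22,20],[23,16],[24,19],[27,18],[35,3],[36,13],[39,3],[41,0],[46,1],[50,0]]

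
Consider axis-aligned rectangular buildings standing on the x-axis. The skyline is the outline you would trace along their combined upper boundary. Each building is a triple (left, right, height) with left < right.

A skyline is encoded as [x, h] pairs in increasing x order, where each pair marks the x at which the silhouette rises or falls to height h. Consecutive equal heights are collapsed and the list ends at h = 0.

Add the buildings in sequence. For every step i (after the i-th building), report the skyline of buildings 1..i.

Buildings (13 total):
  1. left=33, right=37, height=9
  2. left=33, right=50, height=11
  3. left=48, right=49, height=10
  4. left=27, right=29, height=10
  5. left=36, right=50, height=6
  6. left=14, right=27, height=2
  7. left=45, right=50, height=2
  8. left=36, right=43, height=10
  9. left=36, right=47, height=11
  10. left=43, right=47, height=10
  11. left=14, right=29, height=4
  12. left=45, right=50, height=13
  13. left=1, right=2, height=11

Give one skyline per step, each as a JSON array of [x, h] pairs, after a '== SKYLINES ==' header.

== SKYLINES ==
[[33,9],[37,0]]
[[33,11],[50,0]]
[[33,11],[50,0]]
[[27,10],[29,0],[33,11],[50,0]]
[[27,10],[29,0],[33,11],[50,0]]
[[14,2],[27,10],[29,0],[33,11],[50,0]]
[[14,2],[27,10],[29,0],[33,11],[50,0]]
[[14,2],[27,10],[29,0],[33,11],[50,0]]
[[14,2],[27,10],[29,0],[33,11],[50,0]]
[[14,2],[27,10],[29,0],[33,11],[50,0]]
[[14,4],[27,10],[29,0],[33,11],[50,0]]
[[14,4],[27,10],[29,0],[33,11],[45,13],[50,0]]
[[1,11],[2,0],[14,4],[27,10],[29,0],[33,11],[45,13],[50,0]]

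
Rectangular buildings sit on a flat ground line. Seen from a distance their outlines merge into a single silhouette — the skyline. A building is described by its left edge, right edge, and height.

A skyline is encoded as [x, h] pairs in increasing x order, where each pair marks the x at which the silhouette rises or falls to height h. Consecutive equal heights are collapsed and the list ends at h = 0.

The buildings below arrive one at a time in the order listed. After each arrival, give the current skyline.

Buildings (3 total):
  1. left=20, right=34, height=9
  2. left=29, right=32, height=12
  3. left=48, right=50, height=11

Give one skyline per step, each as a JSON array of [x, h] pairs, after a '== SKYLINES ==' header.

== SKYLINES ==
[[20,9],[34,0]]
[[20,9],[29,12],[32,9],[34,0]]
[[20,9],[29,12],[32,9],[34,0],[48,11],[50,0]]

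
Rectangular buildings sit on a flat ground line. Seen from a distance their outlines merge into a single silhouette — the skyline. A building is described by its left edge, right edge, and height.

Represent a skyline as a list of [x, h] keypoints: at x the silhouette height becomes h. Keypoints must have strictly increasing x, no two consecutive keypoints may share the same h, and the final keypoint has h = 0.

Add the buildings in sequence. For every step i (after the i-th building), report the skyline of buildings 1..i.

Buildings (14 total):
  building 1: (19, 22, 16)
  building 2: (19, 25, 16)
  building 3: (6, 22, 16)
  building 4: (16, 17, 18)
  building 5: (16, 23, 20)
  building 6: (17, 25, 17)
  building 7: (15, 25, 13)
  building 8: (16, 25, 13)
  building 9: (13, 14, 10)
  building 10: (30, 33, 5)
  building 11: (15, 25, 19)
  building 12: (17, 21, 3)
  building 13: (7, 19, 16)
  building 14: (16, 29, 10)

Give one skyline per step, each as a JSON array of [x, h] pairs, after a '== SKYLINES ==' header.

== SKYLINES ==
[[19,16],[22,0]]
[[19,16],[25,0]]
[[6,16],[25,0]]
[[6,16],[16,18],[17,16],[25,0]]
[[6,16],[16,20],[23,16],[25,0]]
[[6,16],[16,20],[23,17],[25,0]]
[[6,16],[16,20],[23,17],[25,0]]
[[6,16],[16,20],[23,17],[25,0]]
[[6,16],[16,20],[23,17],[25,0]]
[[6,16],[16,20],[23,17],[25,0],[30,5],[33,0]]
[[6,16],[15,19],[16,20],[23,19],[25,0],[30,5],[33,0]]
[[6,16],[15,19],[16,20],[23,19],[25,0],[30,5],[33,0]]
[[6,16],[15,19],[16,20],[23,19],[25,0],[30,5],[33,0]]
[[6,16],[15,19],[16,20],[23,19],[25,10],[29,0],[30,5],[33,0]]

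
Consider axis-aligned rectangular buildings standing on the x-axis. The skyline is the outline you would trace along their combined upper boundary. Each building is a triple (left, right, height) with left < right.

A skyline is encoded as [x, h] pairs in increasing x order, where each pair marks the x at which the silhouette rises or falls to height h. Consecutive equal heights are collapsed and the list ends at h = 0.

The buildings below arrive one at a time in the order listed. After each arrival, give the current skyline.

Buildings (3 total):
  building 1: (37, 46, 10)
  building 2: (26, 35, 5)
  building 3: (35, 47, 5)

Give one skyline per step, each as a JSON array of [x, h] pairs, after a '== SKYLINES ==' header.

== SKYLINES ==
[[37,10],[46,0]]
[[26,5],[35,0],[37,10],[46,0]]
[[26,5],[37,10],[46,5],[47,0]]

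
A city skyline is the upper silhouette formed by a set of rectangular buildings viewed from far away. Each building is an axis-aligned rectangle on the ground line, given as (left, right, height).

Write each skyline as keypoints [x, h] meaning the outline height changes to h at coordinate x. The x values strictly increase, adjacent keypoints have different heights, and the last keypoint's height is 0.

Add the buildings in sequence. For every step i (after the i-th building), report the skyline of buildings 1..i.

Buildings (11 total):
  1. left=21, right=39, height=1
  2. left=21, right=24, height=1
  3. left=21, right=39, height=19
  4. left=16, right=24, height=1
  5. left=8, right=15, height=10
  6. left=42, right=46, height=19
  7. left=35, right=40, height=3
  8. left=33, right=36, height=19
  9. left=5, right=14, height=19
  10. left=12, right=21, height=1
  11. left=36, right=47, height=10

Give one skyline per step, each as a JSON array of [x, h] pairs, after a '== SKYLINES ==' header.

== SKYLINES ==
[[21,1],[39,0]]
[[21,1],[39,0]]
[[21,19],[39,0]]
[[16,1],[21,19],[39,0]]
[[8,10],[15,0],[16,1],[21,19],[39,0]]
[[8,10],[15,0],[16,1],[21,19],[39,0],[42,19],[46,0]]
[[8,10],[15,0],[16,1],[21,19],[39,3],[40,0],[42,19],[46,0]]
[[8,10],[15,0],[16,1],[21,19],[39,3],[40,0],[42,19],[46,0]]
[[5,19],[14,10],[15,0],[16,1],[21,19],[39,3],[40,0],[42,19],[46,0]]
[[5,19],[14,10],[15,1],[21,19],[39,3],[40,0],[42,19],[46,0]]
[[5,19],[14,10],[15,1],[21,19],[39,10],[42,19],[46,10],[47,0]]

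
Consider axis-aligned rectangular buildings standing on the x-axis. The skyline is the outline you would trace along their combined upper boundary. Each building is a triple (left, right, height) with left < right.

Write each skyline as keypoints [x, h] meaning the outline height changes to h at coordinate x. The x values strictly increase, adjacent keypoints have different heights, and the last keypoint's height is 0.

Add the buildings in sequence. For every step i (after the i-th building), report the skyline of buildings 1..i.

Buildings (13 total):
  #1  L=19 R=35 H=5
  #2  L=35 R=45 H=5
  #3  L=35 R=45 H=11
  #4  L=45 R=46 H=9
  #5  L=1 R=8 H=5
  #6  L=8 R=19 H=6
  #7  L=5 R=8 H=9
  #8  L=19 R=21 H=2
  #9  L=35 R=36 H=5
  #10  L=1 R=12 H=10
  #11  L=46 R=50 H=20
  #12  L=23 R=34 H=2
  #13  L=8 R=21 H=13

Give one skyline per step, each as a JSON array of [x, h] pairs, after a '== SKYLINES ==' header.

== SKYLINES ==
[[19,5],[35,0]]
[[19,5],[45,0]]
[[19,5],[35,11],[45,0]]
[[19,5],[35,11],[45,9],[46,0]]
[[1,5],[8,0],[19,5],[35,11],[45,9],[46,0]]
[[1,5],[8,6],[19,5],[35,11],[45,9],[46,0]]
[[1,5],[5,9],[8,6],[19,5],[35,11],[45,9],[46,0]]
[[1,5],[5,9],[8,6],[19,5],[35,11],[45,9],[46,0]]
[[1,5],[5,9],[8,6],[19,5],[35,11],[45,9],[46,0]]
[[1,10],[12,6],[19,5],[35,11],[45,9],[46,0]]
[[1,10],[12,6],[19,5],[35,11],[45,9],[46,20],[50,0]]
[[1,10],[12,6],[19,5],[35,11],[45,9],[46,20],[50,0]]
[[1,10],[8,13],[21,5],[35,11],[45,9],[46,20],[50,0]]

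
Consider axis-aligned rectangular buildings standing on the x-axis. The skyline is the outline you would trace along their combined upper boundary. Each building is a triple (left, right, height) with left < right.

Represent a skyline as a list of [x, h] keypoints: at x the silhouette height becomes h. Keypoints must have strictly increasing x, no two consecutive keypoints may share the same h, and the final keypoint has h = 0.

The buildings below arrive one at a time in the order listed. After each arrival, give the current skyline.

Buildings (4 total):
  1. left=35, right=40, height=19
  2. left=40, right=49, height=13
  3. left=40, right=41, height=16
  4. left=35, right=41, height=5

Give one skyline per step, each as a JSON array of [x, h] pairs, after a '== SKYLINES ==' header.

== SKYLINES ==
[[35,19],[40,0]]
[[35,19],[40,13],[49,0]]
[[35,19],[40,16],[41,13],[49,0]]
[[35,19],[40,16],[41,13],[49,0]]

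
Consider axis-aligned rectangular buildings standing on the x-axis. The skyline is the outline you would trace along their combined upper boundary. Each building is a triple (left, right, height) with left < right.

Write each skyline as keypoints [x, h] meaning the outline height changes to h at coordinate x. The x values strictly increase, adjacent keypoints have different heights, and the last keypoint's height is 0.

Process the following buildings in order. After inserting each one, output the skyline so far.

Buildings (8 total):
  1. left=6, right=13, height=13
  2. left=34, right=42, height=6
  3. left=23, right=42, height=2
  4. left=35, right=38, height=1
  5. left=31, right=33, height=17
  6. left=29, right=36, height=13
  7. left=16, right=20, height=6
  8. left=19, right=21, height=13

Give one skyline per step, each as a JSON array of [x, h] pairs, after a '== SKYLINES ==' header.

== SKYLINES ==
[[6,13],[13,0]]
[[6,13],[13,0],[34,6],[42,0]]
[[6,13],[13,0],[23,2],[34,6],[42,0]]
[[6,13],[13,0],[23,2],[34,6],[42,0]]
[[6,13],[13,0],[23,2],[31,17],[33,2],[34,6],[42,0]]
[[6,13],[13,0],[23,2],[29,13],[31,17],[33,13],[36,6],[42,0]]
[[6,13],[13,0],[16,6],[20,0],[23,2],[29,13],[31,17],[33,13],[36,6],[42,0]]
[[6,13],[13,0],[16,6],[19,13],[21,0],[23,2],[29,13],[31,17],[33,13],[36,6],[42,0]]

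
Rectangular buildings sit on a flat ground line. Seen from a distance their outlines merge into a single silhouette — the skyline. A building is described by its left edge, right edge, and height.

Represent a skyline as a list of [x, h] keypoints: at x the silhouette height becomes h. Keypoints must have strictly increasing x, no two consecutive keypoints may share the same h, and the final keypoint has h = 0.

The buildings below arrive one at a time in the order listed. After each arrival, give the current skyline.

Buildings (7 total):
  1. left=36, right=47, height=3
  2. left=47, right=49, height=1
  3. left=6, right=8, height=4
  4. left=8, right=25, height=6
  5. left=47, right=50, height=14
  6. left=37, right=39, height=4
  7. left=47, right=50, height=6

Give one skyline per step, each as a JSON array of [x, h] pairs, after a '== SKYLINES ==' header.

== SKYLINES ==
[[36,3],[47,0]]
[[36,3],[47,1],[49,0]]
[[6,4],[8,0],[36,3],[47,1],[49,0]]
[[6,4],[8,6],[25,0],[36,3],[47,1],[49,0]]
[[6,4],[8,6],[25,0],[36,3],[47,14],[50,0]]
[[6,4],[8,6],[25,0],[36,3],[37,4],[39,3],[47,14],[50,0]]
[[6,4],[8,6],[25,0],[36,3],[37,4],[39,3],[47,14],[50,0]]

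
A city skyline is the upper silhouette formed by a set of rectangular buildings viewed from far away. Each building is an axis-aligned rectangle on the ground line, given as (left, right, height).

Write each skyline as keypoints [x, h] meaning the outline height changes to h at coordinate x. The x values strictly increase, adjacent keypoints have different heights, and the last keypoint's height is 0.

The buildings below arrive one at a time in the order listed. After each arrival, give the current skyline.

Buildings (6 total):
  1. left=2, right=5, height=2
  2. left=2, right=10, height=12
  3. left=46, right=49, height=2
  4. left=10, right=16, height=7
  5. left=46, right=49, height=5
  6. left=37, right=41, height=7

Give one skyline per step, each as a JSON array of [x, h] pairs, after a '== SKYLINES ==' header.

== SKYLINES ==
[[2,2],[5,0]]
[[2,12],[10,0]]
[[2,12],[10,0],[46,2],[49,0]]
[[2,12],[10,7],[16,0],[46,2],[49,0]]
[[2,12],[10,7],[16,0],[46,5],[49,0]]
[[2,12],[10,7],[16,0],[37,7],[41,0],[46,5],[49,0]]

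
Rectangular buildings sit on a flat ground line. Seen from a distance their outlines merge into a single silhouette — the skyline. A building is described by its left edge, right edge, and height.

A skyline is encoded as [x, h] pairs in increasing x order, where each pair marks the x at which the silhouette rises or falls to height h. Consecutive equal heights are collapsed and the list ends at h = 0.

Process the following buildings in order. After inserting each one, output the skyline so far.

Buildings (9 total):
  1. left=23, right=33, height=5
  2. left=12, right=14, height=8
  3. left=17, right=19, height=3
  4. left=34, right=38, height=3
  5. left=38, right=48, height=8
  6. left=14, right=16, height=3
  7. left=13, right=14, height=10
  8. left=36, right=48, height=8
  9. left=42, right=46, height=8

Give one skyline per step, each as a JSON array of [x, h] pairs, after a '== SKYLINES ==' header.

== SKYLINES ==
[[23,5],[33,0]]
[[12,8],[14,0],[23,5],[33,0]]
[[12,8],[14,0],[17,3],[19,0],[23,5],[33,0]]
[[12,8],[14,0],[17,3],[19,0],[23,5],[33,0],[34,3],[38,0]]
[[12,8],[14,0],[17,3],[19,0],[23,5],[33,0],[34,3],[38,8],[48,0]]
[[12,8],[14,3],[16,0],[17,3],[19,0],[23,5],[33,0],[34,3],[38,8],[48,0]]
[[12,8],[13,10],[14,3],[16,0],[17,3],[19,0],[23,5],[33,0],[34,3],[38,8],[48,0]]
[[12,8],[13,10],[14,3],[16,0],[17,3],[19,0],[23,5],[33,0],[34,3],[36,8],[48,0]]
[[12,8],[13,10],[14,3],[16,0],[17,3],[19,0],[23,5],[33,0],[34,3],[36,8],[48,0]]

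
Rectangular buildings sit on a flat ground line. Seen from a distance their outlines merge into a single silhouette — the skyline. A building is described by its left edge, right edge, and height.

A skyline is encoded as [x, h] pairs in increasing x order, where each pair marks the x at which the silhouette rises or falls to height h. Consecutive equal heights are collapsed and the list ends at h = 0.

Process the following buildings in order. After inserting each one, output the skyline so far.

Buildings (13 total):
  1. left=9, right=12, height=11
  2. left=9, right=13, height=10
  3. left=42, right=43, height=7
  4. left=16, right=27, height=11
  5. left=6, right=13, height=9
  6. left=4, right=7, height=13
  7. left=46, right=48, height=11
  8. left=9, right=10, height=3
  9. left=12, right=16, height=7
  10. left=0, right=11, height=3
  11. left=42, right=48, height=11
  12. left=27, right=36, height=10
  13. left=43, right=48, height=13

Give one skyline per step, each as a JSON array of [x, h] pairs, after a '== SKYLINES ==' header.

== SKYLINES ==
[[9,11],[12,0]]
[[9,11],[12,10],[13,0]]
[[9,11],[12,10],[13,0],[42,7],[43,0]]
[[9,11],[12,10],[13,0],[16,11],[27,0],[42,7],[43,0]]
[[6,9],[9,11],[12,10],[13,0],[16,11],[27,0],[42,7],[43,0]]
[[4,13],[7,9],[9,11],[12,10],[13,0],[16,11],[27,0],[42,7],[43,0]]
[[4,13],[7,9],[9,11],[12,10],[13,0],[16,11],[27,0],[42,7],[43,0],[46,11],[48,0]]
[[4,13],[7,9],[9,11],[12,10],[13,0],[16,11],[27,0],[42,7],[43,0],[46,11],[48,0]]
[[4,13],[7,9],[9,11],[12,10],[13,7],[16,11],[27,0],[42,7],[43,0],[46,11],[48,0]]
[[0,3],[4,13],[7,9],[9,11],[12,10],[13,7],[16,11],[27,0],[42,7],[43,0],[46,11],[48,0]]
[[0,3],[4,13],[7,9],[9,11],[12,10],[13,7],[16,11],[27,0],[42,11],[48,0]]
[[0,3],[4,13],[7,9],[9,11],[12,10],[13,7],[16,11],[27,10],[36,0],[42,11],[48,0]]
[[0,3],[4,13],[7,9],[9,11],[12,10],[13,7],[16,11],[27,10],[36,0],[42,11],[43,13],[48,0]]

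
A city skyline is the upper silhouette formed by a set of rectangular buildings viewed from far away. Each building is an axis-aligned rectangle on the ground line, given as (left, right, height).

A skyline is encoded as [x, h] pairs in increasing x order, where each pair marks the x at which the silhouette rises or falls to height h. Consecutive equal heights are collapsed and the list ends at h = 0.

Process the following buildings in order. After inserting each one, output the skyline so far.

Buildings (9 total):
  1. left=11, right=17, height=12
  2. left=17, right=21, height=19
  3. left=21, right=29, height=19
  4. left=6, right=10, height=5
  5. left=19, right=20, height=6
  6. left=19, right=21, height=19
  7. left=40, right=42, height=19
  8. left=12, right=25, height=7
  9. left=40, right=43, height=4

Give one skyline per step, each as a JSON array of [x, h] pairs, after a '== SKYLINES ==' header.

== SKYLINES ==
[[11,12],[17,0]]
[[11,12],[17,19],[21,0]]
[[11,12],[17,19],[29,0]]
[[6,5],[10,0],[11,12],[17,19],[29,0]]
[[6,5],[10,0],[11,12],[17,19],[29,0]]
[[6,5],[10,0],[11,12],[17,19],[29,0]]
[[6,5],[10,0],[11,12],[17,19],[29,0],[40,19],[42,0]]
[[6,5],[10,0],[11,12],[17,19],[29,0],[40,19],[42,0]]
[[6,5],[10,0],[11,12],[17,19],[29,0],[40,19],[42,4],[43,0]]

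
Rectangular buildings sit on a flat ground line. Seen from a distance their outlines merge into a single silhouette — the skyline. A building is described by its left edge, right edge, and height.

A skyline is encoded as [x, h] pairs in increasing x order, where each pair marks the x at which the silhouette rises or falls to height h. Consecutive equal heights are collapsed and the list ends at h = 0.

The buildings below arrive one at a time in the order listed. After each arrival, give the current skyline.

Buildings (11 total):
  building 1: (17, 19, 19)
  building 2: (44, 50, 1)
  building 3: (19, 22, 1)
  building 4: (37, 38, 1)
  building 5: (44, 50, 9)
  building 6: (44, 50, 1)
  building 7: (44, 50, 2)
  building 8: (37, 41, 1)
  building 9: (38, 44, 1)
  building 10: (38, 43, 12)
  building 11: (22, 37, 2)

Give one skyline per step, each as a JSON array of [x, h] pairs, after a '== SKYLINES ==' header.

== SKYLINES ==
[[17,19],[19,0]]
[[17,19],[19,0],[44,1],[50,0]]
[[17,19],[19,1],[22,0],[44,1],[50,0]]
[[17,19],[19,1],[22,0],[37,1],[38,0],[44,1],[50,0]]
[[17,19],[19,1],[22,0],[37,1],[38,0],[44,9],[50,0]]
[[17,19],[19,1],[22,0],[37,1],[38,0],[44,9],[50,0]]
[[17,19],[19,1],[22,0],[37,1],[38,0],[44,9],[50,0]]
[[17,19],[19,1],[22,0],[37,1],[41,0],[44,9],[50,0]]
[[17,19],[19,1],[22,0],[37,1],[44,9],[50,0]]
[[17,19],[19,1],[22,0],[37,1],[38,12],[43,1],[44,9],[50,0]]
[[17,19],[19,1],[22,2],[37,1],[38,12],[43,1],[44,9],[50,0]]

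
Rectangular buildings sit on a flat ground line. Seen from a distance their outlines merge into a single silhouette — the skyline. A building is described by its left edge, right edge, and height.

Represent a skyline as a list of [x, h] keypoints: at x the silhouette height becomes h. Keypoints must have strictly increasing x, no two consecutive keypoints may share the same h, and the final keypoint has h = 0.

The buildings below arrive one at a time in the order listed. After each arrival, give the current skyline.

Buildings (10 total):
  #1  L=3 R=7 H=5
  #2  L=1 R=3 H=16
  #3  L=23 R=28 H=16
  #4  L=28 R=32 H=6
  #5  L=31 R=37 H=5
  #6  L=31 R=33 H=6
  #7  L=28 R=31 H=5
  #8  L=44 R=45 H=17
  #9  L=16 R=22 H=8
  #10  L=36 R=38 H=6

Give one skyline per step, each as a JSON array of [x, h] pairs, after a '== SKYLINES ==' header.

== SKYLINES ==
[[3,5],[7,0]]
[[1,16],[3,5],[7,0]]
[[1,16],[3,5],[7,0],[23,16],[28,0]]
[[1,16],[3,5],[7,0],[23,16],[28,6],[32,0]]
[[1,16],[3,5],[7,0],[23,16],[28,6],[32,5],[37,0]]
[[1,16],[3,5],[7,0],[23,16],[28,6],[33,5],[37,0]]
[[1,16],[3,5],[7,0],[23,16],[28,6],[33,5],[37,0]]
[[1,16],[3,5],[7,0],[23,16],[28,6],[33,5],[37,0],[44,17],[45,0]]
[[1,16],[3,5],[7,0],[16,8],[22,0],[23,16],[28,6],[33,5],[37,0],[44,17],[45,0]]
[[1,16],[3,5],[7,0],[16,8],[22,0],[23,16],[28,6],[33,5],[36,6],[38,0],[44,17],[45,0]]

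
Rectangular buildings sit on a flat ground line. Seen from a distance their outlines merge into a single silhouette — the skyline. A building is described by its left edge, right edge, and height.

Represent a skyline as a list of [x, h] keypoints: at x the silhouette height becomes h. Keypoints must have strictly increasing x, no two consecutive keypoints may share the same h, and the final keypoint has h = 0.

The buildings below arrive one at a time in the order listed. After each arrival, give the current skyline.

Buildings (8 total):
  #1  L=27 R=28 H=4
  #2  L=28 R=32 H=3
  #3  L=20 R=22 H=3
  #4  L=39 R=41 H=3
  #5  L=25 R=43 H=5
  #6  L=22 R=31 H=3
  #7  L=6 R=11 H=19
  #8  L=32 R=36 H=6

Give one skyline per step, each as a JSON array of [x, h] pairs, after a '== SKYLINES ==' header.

== SKYLINES ==
[[27,4],[28,0]]
[[27,4],[28,3],[32,0]]
[[20,3],[22,0],[27,4],[28,3],[32,0]]
[[20,3],[22,0],[27,4],[28,3],[32,0],[39,3],[41,0]]
[[20,3],[22,0],[25,5],[43,0]]
[[20,3],[25,5],[43,0]]
[[6,19],[11,0],[20,3],[25,5],[43,0]]
[[6,19],[11,0],[20,3],[25,5],[32,6],[36,5],[43,0]]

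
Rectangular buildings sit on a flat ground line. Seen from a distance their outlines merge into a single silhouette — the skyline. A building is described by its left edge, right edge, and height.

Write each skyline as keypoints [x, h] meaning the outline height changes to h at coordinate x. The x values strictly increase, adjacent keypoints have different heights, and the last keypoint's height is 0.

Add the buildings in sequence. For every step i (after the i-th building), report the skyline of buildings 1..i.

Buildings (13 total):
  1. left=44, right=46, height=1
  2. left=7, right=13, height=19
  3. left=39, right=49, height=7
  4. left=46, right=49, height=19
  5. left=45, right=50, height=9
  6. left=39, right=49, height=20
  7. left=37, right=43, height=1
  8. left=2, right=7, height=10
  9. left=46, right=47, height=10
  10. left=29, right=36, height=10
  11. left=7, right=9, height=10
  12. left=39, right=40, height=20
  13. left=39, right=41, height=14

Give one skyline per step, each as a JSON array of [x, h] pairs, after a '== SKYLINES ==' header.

== SKYLINES ==
[[44,1],[46,0]]
[[7,19],[13,0],[44,1],[46,0]]
[[7,19],[13,0],[39,7],[49,0]]
[[7,19],[13,0],[39,7],[46,19],[49,0]]
[[7,19],[13,0],[39,7],[45,9],[46,19],[49,9],[50,0]]
[[7,19],[13,0],[39,20],[49,9],[50,0]]
[[7,19],[13,0],[37,1],[39,20],[49,9],[50,0]]
[[2,10],[7,19],[13,0],[37,1],[39,20],[49,9],[50,0]]
[[2,10],[7,19],[13,0],[37,1],[39,20],[49,9],[50,0]]
[[2,10],[7,19],[13,0],[29,10],[36,0],[37,1],[39,20],[49,9],[50,0]]
[[2,10],[7,19],[13,0],[29,10],[36,0],[37,1],[39,20],[49,9],[50,0]]
[[2,10],[7,19],[13,0],[29,10],[36,0],[37,1],[39,20],[49,9],[50,0]]
[[2,10],[7,19],[13,0],[29,10],[36,0],[37,1],[39,20],[49,9],[50,0]]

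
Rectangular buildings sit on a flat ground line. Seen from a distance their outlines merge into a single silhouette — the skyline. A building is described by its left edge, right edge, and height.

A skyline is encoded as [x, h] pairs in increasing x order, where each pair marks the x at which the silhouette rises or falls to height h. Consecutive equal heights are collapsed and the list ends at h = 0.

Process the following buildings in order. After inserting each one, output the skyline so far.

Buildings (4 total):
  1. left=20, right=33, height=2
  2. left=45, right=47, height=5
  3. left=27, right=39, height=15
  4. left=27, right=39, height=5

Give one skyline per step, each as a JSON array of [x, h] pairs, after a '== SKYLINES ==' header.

== SKYLINES ==
[[20,2],[33,0]]
[[20,2],[33,0],[45,5],[47,0]]
[[20,2],[27,15],[39,0],[45,5],[47,0]]
[[20,2],[27,15],[39,0],[45,5],[47,0]]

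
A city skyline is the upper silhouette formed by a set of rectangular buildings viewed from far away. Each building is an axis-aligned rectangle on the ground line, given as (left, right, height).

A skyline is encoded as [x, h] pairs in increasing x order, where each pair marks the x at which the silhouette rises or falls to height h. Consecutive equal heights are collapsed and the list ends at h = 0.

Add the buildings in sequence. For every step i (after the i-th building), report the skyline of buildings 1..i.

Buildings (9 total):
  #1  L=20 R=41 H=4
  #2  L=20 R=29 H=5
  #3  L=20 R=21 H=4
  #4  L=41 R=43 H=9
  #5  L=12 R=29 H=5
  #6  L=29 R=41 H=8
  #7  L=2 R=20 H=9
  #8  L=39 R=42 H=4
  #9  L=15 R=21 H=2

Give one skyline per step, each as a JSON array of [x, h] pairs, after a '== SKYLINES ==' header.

== SKYLINES ==
[[20,4],[41,0]]
[[20,5],[29,4],[41,0]]
[[20,5],[29,4],[41,0]]
[[20,5],[29,4],[41,9],[43,0]]
[[12,5],[29,4],[41,9],[43,0]]
[[12,5],[29,8],[41,9],[43,0]]
[[2,9],[20,5],[29,8],[41,9],[43,0]]
[[2,9],[20,5],[29,8],[41,9],[43,0]]
[[2,9],[20,5],[29,8],[41,9],[43,0]]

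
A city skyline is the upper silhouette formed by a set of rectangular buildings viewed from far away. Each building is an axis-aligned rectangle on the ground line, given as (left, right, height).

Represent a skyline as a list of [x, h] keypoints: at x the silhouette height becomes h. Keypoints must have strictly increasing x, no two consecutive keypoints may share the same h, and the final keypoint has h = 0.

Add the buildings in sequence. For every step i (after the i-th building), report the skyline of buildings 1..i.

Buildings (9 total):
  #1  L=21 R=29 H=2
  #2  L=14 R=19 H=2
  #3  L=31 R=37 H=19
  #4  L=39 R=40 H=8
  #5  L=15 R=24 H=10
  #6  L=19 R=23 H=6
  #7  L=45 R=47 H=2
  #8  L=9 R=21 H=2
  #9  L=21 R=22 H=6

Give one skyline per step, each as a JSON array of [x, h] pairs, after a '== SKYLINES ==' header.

== SKYLINES ==
[[21,2],[29,0]]
[[14,2],[19,0],[21,2],[29,0]]
[[14,2],[19,0],[21,2],[29,0],[31,19],[37,0]]
[[14,2],[19,0],[21,2],[29,0],[31,19],[37,0],[39,8],[40,0]]
[[14,2],[15,10],[24,2],[29,0],[31,19],[37,0],[39,8],[40,0]]
[[14,2],[15,10],[24,2],[29,0],[31,19],[37,0],[39,8],[40,0]]
[[14,2],[15,10],[24,2],[29,0],[31,19],[37,0],[39,8],[40,0],[45,2],[47,0]]
[[9,2],[15,10],[24,2],[29,0],[31,19],[37,0],[39,8],[40,0],[45,2],[47,0]]
[[9,2],[15,10],[24,2],[29,0],[31,19],[37,0],[39,8],[40,0],[45,2],[47,0]]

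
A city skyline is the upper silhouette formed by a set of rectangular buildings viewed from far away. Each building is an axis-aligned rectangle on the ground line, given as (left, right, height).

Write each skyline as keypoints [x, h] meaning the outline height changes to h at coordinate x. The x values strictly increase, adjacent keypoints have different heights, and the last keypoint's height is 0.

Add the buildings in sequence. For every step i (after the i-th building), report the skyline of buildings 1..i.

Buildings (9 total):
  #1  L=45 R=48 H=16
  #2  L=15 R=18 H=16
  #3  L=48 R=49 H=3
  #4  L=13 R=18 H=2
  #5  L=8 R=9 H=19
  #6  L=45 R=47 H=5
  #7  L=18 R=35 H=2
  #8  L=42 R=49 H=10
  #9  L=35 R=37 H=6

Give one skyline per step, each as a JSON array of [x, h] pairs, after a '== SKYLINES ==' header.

== SKYLINES ==
[[45,16],[48,0]]
[[15,16],[18,0],[45,16],[48,0]]
[[15,16],[18,0],[45,16],[48,3],[49,0]]
[[13,2],[15,16],[18,0],[45,16],[48,3],[49,0]]
[[8,19],[9,0],[13,2],[15,16],[18,0],[45,16],[48,3],[49,0]]
[[8,19],[9,0],[13,2],[15,16],[18,0],[45,16],[48,3],[49,0]]
[[8,19],[9,0],[13,2],[15,16],[18,2],[35,0],[45,16],[48,3],[49,0]]
[[8,19],[9,0],[13,2],[15,16],[18,2],[35,0],[42,10],[45,16],[48,10],[49,0]]
[[8,19],[9,0],[13,2],[15,16],[18,2],[35,6],[37,0],[42,10],[45,16],[48,10],[49,0]]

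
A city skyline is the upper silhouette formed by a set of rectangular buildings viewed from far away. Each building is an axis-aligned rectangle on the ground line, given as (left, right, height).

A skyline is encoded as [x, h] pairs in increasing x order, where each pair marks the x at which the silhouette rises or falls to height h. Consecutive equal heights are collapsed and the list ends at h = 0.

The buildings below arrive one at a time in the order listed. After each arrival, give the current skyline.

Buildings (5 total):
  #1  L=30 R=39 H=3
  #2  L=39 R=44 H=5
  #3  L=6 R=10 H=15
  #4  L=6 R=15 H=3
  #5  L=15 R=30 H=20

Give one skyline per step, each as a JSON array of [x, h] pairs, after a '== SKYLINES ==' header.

== SKYLINES ==
[[30,3],[39,0]]
[[30,3],[39,5],[44,0]]
[[6,15],[10,0],[30,3],[39,5],[44,0]]
[[6,15],[10,3],[15,0],[30,3],[39,5],[44,0]]
[[6,15],[10,3],[15,20],[30,3],[39,5],[44,0]]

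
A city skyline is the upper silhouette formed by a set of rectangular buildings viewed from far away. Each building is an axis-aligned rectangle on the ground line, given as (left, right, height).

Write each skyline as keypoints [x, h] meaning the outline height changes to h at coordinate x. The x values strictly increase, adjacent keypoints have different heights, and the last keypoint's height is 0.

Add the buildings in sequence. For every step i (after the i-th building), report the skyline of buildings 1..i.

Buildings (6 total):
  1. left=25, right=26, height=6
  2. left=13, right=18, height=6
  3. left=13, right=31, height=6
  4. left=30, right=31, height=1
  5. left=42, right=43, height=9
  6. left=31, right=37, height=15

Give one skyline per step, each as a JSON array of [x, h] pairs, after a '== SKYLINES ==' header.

== SKYLINES ==
[[25,6],[26,0]]
[[13,6],[18,0],[25,6],[26,0]]
[[13,6],[31,0]]
[[13,6],[31,0]]
[[13,6],[31,0],[42,9],[43,0]]
[[13,6],[31,15],[37,0],[42,9],[43,0]]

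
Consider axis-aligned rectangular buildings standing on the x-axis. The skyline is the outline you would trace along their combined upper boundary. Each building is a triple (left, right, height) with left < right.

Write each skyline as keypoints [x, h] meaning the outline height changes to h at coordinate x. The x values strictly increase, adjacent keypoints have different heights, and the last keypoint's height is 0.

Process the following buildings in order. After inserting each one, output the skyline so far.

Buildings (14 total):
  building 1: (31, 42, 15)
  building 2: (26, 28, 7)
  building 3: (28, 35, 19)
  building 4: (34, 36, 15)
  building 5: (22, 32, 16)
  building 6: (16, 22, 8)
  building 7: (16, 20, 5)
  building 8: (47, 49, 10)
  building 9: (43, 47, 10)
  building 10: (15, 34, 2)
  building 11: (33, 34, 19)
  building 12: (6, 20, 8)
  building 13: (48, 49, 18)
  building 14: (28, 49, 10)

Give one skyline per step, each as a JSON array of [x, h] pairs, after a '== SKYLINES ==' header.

== SKYLINES ==
[[31,15],[42,0]]
[[26,7],[28,0],[31,15],[42,0]]
[[26,7],[28,19],[35,15],[42,0]]
[[26,7],[28,19],[35,15],[42,0]]
[[22,16],[28,19],[35,15],[42,0]]
[[16,8],[22,16],[28,19],[35,15],[42,0]]
[[16,8],[22,16],[28,19],[35,15],[42,0]]
[[16,8],[22,16],[28,19],[35,15],[42,0],[47,10],[49,0]]
[[16,8],[22,16],[28,19],[35,15],[42,0],[43,10],[49,0]]
[[15,2],[16,8],[22,16],[28,19],[35,15],[42,0],[43,10],[49,0]]
[[15,2],[16,8],[22,16],[28,19],[35,15],[42,0],[43,10],[49,0]]
[[6,8],[22,16],[28,19],[35,15],[42,0],[43,10],[49,0]]
[[6,8],[22,16],[28,19],[35,15],[42,0],[43,10],[48,18],[49,0]]
[[6,8],[22,16],[28,19],[35,15],[42,10],[48,18],[49,0]]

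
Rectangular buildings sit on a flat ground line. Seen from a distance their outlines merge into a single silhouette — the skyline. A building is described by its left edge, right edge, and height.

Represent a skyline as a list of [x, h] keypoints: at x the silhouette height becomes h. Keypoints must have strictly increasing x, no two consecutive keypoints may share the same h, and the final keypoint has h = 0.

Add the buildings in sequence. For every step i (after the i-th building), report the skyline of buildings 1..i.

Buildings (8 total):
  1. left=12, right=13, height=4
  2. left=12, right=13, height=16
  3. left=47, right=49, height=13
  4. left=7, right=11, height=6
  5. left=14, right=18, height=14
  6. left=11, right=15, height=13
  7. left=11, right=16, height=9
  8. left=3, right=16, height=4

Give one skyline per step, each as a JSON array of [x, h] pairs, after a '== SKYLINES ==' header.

== SKYLINES ==
[[12,4],[13,0]]
[[12,16],[13,0]]
[[12,16],[13,0],[47,13],[49,0]]
[[7,6],[11,0],[12,16],[13,0],[47,13],[49,0]]
[[7,6],[11,0],[12,16],[13,0],[14,14],[18,0],[47,13],[49,0]]
[[7,6],[11,13],[12,16],[13,13],[14,14],[18,0],[47,13],[49,0]]
[[7,6],[11,13],[12,16],[13,13],[14,14],[18,0],[47,13],[49,0]]
[[3,4],[7,6],[11,13],[12,16],[13,13],[14,14],[18,0],[47,13],[49,0]]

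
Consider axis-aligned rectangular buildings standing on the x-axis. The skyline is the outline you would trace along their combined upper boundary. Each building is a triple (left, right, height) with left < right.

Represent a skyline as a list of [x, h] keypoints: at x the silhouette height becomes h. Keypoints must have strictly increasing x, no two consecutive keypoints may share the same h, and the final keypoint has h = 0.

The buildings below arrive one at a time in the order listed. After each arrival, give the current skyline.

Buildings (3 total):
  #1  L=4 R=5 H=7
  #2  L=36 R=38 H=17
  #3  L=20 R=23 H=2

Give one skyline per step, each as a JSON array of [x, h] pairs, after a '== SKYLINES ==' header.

== SKYLINES ==
[[4,7],[5,0]]
[[4,7],[5,0],[36,17],[38,0]]
[[4,7],[5,0],[20,2],[23,0],[36,17],[38,0]]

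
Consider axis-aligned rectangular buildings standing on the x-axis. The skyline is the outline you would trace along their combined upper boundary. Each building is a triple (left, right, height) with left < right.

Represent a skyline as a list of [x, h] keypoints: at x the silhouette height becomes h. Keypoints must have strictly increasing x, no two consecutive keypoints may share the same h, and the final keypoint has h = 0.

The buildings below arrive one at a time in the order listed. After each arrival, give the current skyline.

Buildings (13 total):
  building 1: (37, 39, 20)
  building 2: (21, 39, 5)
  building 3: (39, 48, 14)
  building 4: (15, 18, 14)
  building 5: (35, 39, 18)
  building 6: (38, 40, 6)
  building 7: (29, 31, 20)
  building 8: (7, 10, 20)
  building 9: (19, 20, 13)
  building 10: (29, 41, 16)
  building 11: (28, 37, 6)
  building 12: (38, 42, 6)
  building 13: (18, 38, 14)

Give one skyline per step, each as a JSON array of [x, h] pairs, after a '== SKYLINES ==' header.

== SKYLINES ==
[[37,20],[39,0]]
[[21,5],[37,20],[39,0]]
[[21,5],[37,20],[39,14],[48,0]]
[[15,14],[18,0],[21,5],[37,20],[39,14],[48,0]]
[[15,14],[18,0],[21,5],[35,18],[37,20],[39,14],[48,0]]
[[15,14],[18,0],[21,5],[35,18],[37,20],[39,14],[48,0]]
[[15,14],[18,0],[21,5],[29,20],[31,5],[35,18],[37,20],[39,14],[48,0]]
[[7,20],[10,0],[15,14],[18,0],[21,5],[29,20],[31,5],[35,18],[37,20],[39,14],[48,0]]
[[7,20],[10,0],[15,14],[18,0],[19,13],[20,0],[21,5],[29,20],[31,5],[35,18],[37,20],[39,14],[48,0]]
[[7,20],[10,0],[15,14],[18,0],[19,13],[20,0],[21,5],[29,20],[31,16],[35,18],[37,20],[39,16],[41,14],[48,0]]
[[7,20],[10,0],[15,14],[18,0],[19,13],[20,0],[21,5],[28,6],[29,20],[31,16],[35,18],[37,20],[39,16],[41,14],[48,0]]
[[7,20],[10,0],[15,14],[18,0],[19,13],[20,0],[21,5],[28,6],[29,20],[31,16],[35,18],[37,20],[39,16],[41,14],[48,0]]
[[7,20],[10,0],[15,14],[29,20],[31,16],[35,18],[37,20],[39,16],[41,14],[48,0]]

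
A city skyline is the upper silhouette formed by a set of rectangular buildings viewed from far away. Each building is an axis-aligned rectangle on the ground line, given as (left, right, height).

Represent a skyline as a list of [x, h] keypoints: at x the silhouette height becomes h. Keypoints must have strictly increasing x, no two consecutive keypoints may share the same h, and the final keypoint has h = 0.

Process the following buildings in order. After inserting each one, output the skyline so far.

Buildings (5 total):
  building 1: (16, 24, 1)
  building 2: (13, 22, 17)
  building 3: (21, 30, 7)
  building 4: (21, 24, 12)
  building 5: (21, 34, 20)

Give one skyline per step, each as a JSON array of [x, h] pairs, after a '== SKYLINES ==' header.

== SKYLINES ==
[[16,1],[24,0]]
[[13,17],[22,1],[24,0]]
[[13,17],[22,7],[30,0]]
[[13,17],[22,12],[24,7],[30,0]]
[[13,17],[21,20],[34,0]]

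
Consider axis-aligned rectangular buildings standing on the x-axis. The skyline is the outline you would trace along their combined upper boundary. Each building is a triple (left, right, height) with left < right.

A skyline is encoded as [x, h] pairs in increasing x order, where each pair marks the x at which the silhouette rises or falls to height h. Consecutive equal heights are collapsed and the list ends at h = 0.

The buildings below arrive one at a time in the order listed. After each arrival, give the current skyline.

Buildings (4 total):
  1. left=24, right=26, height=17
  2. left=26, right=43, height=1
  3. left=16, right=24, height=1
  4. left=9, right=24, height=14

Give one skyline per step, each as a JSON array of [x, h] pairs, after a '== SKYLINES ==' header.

== SKYLINES ==
[[24,17],[26,0]]
[[24,17],[26,1],[43,0]]
[[16,1],[24,17],[26,1],[43,0]]
[[9,14],[24,17],[26,1],[43,0]]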